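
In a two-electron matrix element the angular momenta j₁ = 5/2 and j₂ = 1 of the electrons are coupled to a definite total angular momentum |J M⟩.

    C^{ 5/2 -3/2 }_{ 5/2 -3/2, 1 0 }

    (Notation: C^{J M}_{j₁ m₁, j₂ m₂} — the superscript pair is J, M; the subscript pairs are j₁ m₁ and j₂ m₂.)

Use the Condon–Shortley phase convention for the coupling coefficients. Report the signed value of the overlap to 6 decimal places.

j₁+j₂−J=1  J+j₁−j₂=4  J−j₁+j₂=1  j₁+j₂+J+1=7
(j₁±m₁, j₂±m₂, J±M) = (1,4,1,1,1,4)
P² = 576/35
sum k=0..1:
  [0] +1/24 = 1/24
  [1] −1/6 = -1/6
S = -1/8
C² = P²·S² = 9/35 ; C = -0.507093

-0.507093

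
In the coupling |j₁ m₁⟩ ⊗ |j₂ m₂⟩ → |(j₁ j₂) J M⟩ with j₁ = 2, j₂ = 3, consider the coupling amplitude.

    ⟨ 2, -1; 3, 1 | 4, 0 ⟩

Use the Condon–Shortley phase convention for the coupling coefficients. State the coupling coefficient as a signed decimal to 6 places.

√[9·1!3!5!/10! · 1!3!4!2!4!4!] = √(10368/35)
  +(−1)^0/∏(0,1,3,4,0,1)! = 1/144  (running 1/144)
  +(−1)^1/∏(1,0,2,3,1,2)! = -1/24  (running -5/144)
⟨..|..⟩ = √(10368/35)·(-5/144) = -0.597614

−√(5/14) = -0.597614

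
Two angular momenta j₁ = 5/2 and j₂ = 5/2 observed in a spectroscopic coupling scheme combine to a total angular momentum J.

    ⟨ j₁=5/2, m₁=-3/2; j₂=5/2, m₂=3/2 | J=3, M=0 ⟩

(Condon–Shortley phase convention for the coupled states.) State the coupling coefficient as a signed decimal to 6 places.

√[7·2!3!3!/9! · 1!4!4!1!3!3!] = √(144/5)
  +(−1)^1/∏(1,1,3,3,0,0)! = -1/36  (running -1/36)
  +(−1)^2/∏(2,0,2,2,1,1)! = 1/8  (running 7/72)
⟨..|..⟩ = √(144/5)·(7/72) = +0.521749

+0.521749  (= +√(49/180))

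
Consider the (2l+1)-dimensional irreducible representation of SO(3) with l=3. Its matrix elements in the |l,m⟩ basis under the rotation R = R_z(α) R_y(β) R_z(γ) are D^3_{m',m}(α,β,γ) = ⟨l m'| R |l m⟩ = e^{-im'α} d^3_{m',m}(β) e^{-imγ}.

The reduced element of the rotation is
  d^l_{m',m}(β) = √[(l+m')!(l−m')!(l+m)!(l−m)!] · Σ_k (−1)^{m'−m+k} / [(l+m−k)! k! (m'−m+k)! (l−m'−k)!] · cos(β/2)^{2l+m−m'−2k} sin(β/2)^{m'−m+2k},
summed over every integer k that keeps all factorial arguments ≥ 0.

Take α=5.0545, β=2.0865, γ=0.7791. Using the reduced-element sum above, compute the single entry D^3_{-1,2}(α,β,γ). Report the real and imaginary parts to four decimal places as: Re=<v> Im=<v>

First d^3_{-1,2}(β=2.0865), then the phase factors e^{-i(-1)α} and e^{-i(2)γ}:
Half-angle: c=0.503415, s=0.864045. N=√(2·24·120·1)=75.894664
The bounds max(0,m−m')=3 and min(l+m,l−m')=4 give 2 terms
  k=3: (−1)^0·75.8947/(12)·0.5034^3·0.8640^3 = +0.520495
  k=4: (−1)^1·75.8947/(24)·0.5034^1·0.8640^5 = -0.766668
d^3_{-1,2}(2.0865) = +0.520495 -0.766668 = -0.246173
Phases: e^{-i·(-1)·5.0545}=+0.335477-0.942049i, e^{-i·(2)·0.7791}=+0.012596-0.999921i ⇒ D=+0.230848+0.085500i

Re=0.2308 Im=0.0855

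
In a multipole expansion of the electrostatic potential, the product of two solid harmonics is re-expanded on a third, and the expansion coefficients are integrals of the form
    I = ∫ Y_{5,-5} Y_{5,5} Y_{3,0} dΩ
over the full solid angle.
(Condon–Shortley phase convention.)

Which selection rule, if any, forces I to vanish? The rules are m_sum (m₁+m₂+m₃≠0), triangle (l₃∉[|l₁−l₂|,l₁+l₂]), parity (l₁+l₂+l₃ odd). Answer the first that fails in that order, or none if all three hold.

m₁+m₂+m₃ = -5 + 5 + 0 = 0  ✓
triangle: |5−5|=0 ≤ l₃=3 ≤ 5+5=10  ✓
parity: l₁+l₂+l₃ = 13 is odd  ✗

parity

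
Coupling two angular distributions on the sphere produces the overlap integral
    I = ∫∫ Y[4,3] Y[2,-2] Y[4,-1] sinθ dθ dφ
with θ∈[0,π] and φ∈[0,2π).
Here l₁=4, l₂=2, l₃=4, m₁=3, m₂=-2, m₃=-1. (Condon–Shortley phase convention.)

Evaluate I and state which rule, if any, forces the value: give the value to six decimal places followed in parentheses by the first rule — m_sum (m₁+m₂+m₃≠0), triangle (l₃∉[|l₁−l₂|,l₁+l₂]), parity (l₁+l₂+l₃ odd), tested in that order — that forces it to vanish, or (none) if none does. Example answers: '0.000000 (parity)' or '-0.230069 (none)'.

0.159270 (none)

Rules hold: Σm=0, L=10 even, 2≤4≤6.
N = 9·5·9 = 405
Δ = 2!·6!·2!/11! = 1/13860
Racah Σ t=0..2: t=0:+1/192 t=1:−1/36 t=2:+1/192 = -5/288
⇒ 3j(4 2 4; 0 0 0)² = 20/693, sgn -1
Racah Σ t=0..0: t=0:+1/480 = 1/480
⇒ 3j(4 2 4; 3 -2 -1)² = 3/110, sgn -1
4πI² = N·(3j₀)²·(3jₘ)² = 270/847
I = +1·√(0.318772/4π) = 0.15927046
No selection rule forces the value: the integral is nonzero (none).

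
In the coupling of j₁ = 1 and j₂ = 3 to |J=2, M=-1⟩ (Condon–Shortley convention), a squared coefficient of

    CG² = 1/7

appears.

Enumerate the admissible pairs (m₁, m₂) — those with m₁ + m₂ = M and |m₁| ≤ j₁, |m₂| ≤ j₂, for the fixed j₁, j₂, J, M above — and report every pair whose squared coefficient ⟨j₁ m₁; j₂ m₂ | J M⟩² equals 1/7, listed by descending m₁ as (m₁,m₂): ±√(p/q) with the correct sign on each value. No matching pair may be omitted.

(-1,0): +√(1/7)

Admissible pairs with m₁+m₂ = M = -1: (-1,0), (0,-1), (1,-2)
  (m₁,m₂)=(1,-2): CG² = 10/21, CG = +√(10/21)
  (m₁,m₂)=(0,-1): CG² = 8/21, CG = −√(8/21)
  (m₁,m₂)=(-1,0): CG² = 1/7, CG = +√(1/7)   ← matches the target
Pairs with CG² = 1/7: (-1,0): +√(1/7)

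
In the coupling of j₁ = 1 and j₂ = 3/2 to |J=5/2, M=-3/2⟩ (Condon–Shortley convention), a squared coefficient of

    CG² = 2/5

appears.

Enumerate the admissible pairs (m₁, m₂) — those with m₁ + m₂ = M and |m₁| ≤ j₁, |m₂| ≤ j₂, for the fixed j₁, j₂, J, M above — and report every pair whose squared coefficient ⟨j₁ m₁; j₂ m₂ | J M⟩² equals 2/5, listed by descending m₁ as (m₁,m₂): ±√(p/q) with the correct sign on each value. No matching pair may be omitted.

(0,-3/2): +√(2/5)

Admissible pairs with m₁+m₂ = M = -3/2: (-1,-1/2), (0,-3/2)
  (m₁,m₂)=(0,-3/2): CG² = 2/5, CG = +√(2/5)   ← matches the target
  (m₁,m₂)=(-1,-1/2): CG² = 3/5, CG = +√(3/5)
Pairs with CG² = 2/5: (0,-3/2): +√(2/5)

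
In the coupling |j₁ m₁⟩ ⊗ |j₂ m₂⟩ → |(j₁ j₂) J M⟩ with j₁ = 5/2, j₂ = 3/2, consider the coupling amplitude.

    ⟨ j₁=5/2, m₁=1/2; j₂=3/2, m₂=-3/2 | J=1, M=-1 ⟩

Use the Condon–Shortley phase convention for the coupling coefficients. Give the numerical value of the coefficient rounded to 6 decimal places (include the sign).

√[3·3!2!0!/6! · 3!2!0!3!0!2!] = √(36/5)
  +(−1)^0/∏(0,3,2,0,0,0)! = 1/12  (running 1/12)
⟨..|..⟩ = √(36/5)·(1/12) = +0.223607

+0.223607  (= +√(1/20))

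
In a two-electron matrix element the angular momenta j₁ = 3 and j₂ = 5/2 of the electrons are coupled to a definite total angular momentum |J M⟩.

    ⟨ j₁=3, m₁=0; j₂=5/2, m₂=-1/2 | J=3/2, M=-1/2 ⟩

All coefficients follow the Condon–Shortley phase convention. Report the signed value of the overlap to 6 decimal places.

+0.338062

triangle: 4!·2!·1!/8! = 48/40320
(j±m)!: 3!·3!·2!·3!·1!·2! = 864
prefactor² = (2J+1)·Δ·N² = 144/35
  k=1: −1/(1!·3!·2!·1!·0!·0!) = -1/12
  k=2: +1/(2!·2!·1!·0!·1!·1!) = 1/4
Σ = 1/6  ⇒  CG² = 144/35·(1/6)² = 4/35
CG = +√(4/35) = +0.338062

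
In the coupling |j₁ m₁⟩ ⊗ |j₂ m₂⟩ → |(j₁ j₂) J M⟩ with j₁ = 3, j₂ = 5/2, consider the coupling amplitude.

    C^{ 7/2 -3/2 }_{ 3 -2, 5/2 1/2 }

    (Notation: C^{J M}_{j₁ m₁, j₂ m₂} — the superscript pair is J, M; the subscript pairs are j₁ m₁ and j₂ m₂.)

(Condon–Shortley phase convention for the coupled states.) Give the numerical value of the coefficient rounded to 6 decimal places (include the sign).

+0.308607

triangle: 2!*4!*3!/10! = 288/3628800
(j±m)!: 1!*5!*3!*2!*2!*5! = 345600
prefactor² = (2J+1)*Δ*N² = 1536/7
  k=1: −1/(1!*1!*4!*2!*0!*1!) = -1/48
  k=2: +1/(2!*0!*3!*1!*1!*2!) = 1/24
Σ = 1/48  ⇒  CG² = 1536/7*(1/48)² = 2/21
CG = +√(2/21) = +0.308607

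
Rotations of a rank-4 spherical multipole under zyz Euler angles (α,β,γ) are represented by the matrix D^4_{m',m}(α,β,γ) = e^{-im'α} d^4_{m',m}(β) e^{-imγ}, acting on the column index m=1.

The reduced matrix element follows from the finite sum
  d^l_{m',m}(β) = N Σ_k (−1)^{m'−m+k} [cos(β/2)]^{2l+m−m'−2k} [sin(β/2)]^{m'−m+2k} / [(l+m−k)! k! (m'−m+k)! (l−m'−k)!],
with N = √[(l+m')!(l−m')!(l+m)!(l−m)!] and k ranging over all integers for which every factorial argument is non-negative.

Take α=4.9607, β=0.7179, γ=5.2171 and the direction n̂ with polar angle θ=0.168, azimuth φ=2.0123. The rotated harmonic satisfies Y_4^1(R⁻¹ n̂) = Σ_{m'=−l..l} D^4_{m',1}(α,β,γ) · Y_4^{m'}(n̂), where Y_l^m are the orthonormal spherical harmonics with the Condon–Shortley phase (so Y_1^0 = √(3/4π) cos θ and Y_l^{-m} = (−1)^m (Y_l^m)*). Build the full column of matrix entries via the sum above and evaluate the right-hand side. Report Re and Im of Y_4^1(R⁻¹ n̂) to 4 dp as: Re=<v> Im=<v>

Need the full column D^4_{m',1} for m'=−4..4 at α=4.9607, β=0.7179, γ=5.2171.
cos(β/2)=0.936266, sin(β/2)=0.351291
d^4_{-4,1}: single k=5 term ⇒ +0.032857;  D = -0.015421+0.029014i
d^4_{-3,1}: k∈[4..5] ⇒ +0.154805 -0.013076 = +0.141729;  D = -0.137660-0.033720i
d^4_{-2,1}: k∈[3..5] ⇒ +0.441077 -0.093141 +0.002622 = +0.350558;  D = -0.002836-0.350547i
d^4_{-1,1}: k∈[2..5] ⇒ +0.831249 -0.351066 +0.024711 -0.000232 = +0.504662;  D = +0.488164-0.127982i
d^4_{0,1}: k∈[1..4] ⇒ +0.990781 -0.836884 +0.117815 -0.002764 = +0.268948;  D = +0.130051+0.235414i
d^4_{1,1}: k∈[0..3] ⇒ +0.590466 -1.246873 +0.351066 -0.016474 = -0.321816;  D = +0.234805-0.220073i
d^4_{2,1}: k∈[0..2] ⇒ -0.939938 +0.661615 -0.062094 = -0.340417;  D = +0.286696+0.183546i
d^4_{3,1}: k∈[0..1] ⇒ +0.659783 -0.154805 = +0.504978;  D = +0.159401-0.479159i
d^4_{4,1}: single k=0 term ⇒ -0.233396;  D = -0.232777-0.016986i
Y_4^{m'}(θ=0.168,φ=2.0123) and Σ D·Y over m':
  (-0.0154+0.0290i)·(-0.0001-0.0003i)  (-0.1377-0.0337i)·(+0.0056+0.0014i)  (-0.0028-0.3505i)·(-0.0345+0.0419i)  (+0.4882-0.1280i)·(-0.1268-0.2683i)  (+0.1301+0.2354i)·(+0.7309+0.0000i)  (+0.2348-0.2201i)·(+0.1268-0.2683i)  (+0.2867+0.1835i)·(-0.0345-0.0419i)  (+0.1594-0.4792i)·(-0.0056+0.0014i)  (-0.2328-0.0170i)·(-0.0001+0.0003i)
Y_4^1(R⁻¹ n̂) = -0.018725-0.037496i

Re=-0.0187 Im=-0.0375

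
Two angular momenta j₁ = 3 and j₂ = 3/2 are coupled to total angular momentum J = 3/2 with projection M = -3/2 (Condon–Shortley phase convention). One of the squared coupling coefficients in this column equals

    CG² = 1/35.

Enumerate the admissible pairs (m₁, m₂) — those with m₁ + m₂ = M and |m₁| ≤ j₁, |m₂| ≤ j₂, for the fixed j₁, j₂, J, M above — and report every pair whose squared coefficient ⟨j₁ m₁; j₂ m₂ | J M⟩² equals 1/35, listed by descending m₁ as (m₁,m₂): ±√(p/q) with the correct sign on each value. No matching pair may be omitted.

Admissible pairs with m₁+m₂ = M = -3/2: (-3,3/2), (-2,1/2), (-1,-1/2), (0,-3/2)
  (m₁,m₂)=(0,-3/2): CG² = 1/35, CG = +√(1/35)   ← matches the target
  (m₁,m₂)=(-1,-1/2): CG² = 4/35, CG = −√(4/35)
  (m₁,m₂)=(-2,1/2): CG² = 2/7, CG = +√(2/7)
  (m₁,m₂)=(-3,3/2): CG² = 4/7, CG = −√(4/7)
Pairs with CG² = 1/35: (0,-3/2): +√(1/35)

(0,-3/2): +√(1/35)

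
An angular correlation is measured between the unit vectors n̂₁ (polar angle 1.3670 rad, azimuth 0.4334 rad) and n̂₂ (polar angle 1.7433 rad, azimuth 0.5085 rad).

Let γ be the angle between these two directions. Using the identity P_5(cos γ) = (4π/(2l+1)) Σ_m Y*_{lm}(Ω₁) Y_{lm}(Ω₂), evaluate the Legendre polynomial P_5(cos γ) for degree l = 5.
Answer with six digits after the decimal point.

Summing Y*_{l m}(θ₁,φ₁)·Y_{l m}(θ₂,φ₂) over m ∈ [−5, 5]; prefactor 4π/(2·5+1) = 1.142397:
  term(m=-5) = +0.167509-0.066033i   from Y*(Ω₁)=-0.234739+0.345928i, Y(Ω₂)=-0.355690-0.242867i
  term(m=-4) = -0.061931+0.019185i   from Y*(Ω₁)=-0.044284+0.269599i, Y(Ω₂)=+0.106032+0.212300i
  term(m=-3) = +0.048598-0.011138i   from Y*(Ω₁)=-0.054833-0.197666i, Y(Ω₂)=-0.011006+0.242808i
  term(m=-2) = -0.073426+0.011112i   from Y*(Ω₁)=-0.186756-0.219935i, Y(Ω₂)=+0.135361-0.218910i
  term(m=-1) = +0.027605-0.002077i   from Y*(Ω₁)=+0.131447+0.060826i, Y(Ω₂)=+0.166946-0.093054i
  term(m=+0) = -0.075551+0.000000i   from Y*(Ω₁)=+0.289676-0.000000i, Y(Ω₂)=-0.260812+0.000000i
  term(m=+1) = +0.027605+0.002077i   from Y*(Ω₁)=-0.131447+0.060826i, Y(Ω₂)=-0.166946-0.093054i
  term(m=+2) = -0.073426-0.011112i   from Y*(Ω₁)=-0.186756+0.219935i, Y(Ω₂)=+0.135361+0.218910i
  term(m=+3) = +0.048598+0.011138i   from Y*(Ω₁)=+0.054833-0.197666i, Y(Ω₂)=+0.011006+0.242808i
  term(m=+4) = -0.061931-0.019185i   from Y*(Ω₁)=-0.044284-0.269599i, Y(Ω₂)=+0.106032-0.212300i
  term(m=+5) = +0.167509+0.066033i   from Y*(Ω₁)=+0.234739+0.345928i, Y(Ω₂)=+0.355690-0.242867i
Total Σ_m = +0.141159+0.000000i. Multiply by 1.142397: +0.161260+0.000000i. P_5(cos γ) = 0.161260

0.161260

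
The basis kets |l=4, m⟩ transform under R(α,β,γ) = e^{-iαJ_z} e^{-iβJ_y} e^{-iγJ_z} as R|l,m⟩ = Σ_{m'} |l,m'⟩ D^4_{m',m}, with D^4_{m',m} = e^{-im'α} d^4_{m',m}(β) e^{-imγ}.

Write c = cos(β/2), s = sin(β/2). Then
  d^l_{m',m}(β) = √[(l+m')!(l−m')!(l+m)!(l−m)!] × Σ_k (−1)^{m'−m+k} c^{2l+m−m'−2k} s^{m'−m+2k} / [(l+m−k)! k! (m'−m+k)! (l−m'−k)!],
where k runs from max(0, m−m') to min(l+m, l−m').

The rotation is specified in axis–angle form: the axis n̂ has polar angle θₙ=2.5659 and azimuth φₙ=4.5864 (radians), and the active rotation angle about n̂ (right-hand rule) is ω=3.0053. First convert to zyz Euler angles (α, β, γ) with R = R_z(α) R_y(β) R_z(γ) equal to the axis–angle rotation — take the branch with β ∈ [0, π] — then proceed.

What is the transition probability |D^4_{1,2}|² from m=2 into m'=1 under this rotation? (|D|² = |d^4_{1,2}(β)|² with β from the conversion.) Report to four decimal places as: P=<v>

Axis–angle → zyz. n̂ = (sinθₙcosφₙ, sinθₙsinφₙ, cosθₙ) = (-0.068409, -0.540101, -0.838815), ω = 3.0053.
R = I cosω + sinω [n̂]ₓ + (1−cosω) n̂n̂ᵀ gives
  R = [-0.981410, +0.187524, +0.040849; -0.040418, -0.410014, +0.911183; +0.187617, +0.892594, +0.409971]
β = atan2(√(R₁₃²+R₂₃²), R₃₃) = 1.148374; α = atan2(R₂₃, R₁₃) mod 2π = 1.525996; γ = atan2(R₃₂, −R₃₁) mod 2π = 1.777974
First d^4_{1,2}(β=1.1484), then the phase factors e^{-i(1)α} and e^{-i(2)γ}:
Half-angle: c=0.839634, s=0.543152. N=√(120·6·720·2)=1018.233765
k∈{1,2,3} keeps every argument non-negative
  k=1: (−1)^0·1018.2338/(240)·0.8396^7·0.5432^1 = +0.677936
  k=2: (−1)^1·1018.2338/(48)·0.8396^5·0.5432^3 = -1.418475
  k=3: (−1)^2·1018.2338/(72)·0.8396^3·0.5432^5 = +0.395725
d^4_{1,2}(1.1484) = +0.677936 -1.418475 +0.395725 = -0.344814
|D^4_{1,2}|² = |d^4_{1,2}(β)|² = (-0.344814)² = 0.118897 (the z-rotation phases have unit modulus)

P=0.1189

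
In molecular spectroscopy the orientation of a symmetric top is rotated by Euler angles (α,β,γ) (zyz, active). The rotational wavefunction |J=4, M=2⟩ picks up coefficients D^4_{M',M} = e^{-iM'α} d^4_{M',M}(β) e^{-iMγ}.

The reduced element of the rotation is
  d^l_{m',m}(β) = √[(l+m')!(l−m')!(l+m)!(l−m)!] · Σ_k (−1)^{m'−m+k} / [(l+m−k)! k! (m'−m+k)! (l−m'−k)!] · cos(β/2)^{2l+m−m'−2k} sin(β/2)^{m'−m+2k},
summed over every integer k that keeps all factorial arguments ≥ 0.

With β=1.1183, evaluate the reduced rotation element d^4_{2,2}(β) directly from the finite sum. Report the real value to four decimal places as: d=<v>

d^4_{2,2}(β=1.1183) via the finite sum:
c=cos(1.118300/2)=0.847706, s=sin(1.118300/2)=0.530466; N=√[720·2·720·2]=1440.000000
Admissible k: 0..2 (factorial args all ≥0)
  k=0: (−1)^0·1440.0000/(1440)·0.8477^8·0.5305^0 = +0.266663
  k=1: (−1)^1·1440.0000/(120)·0.8477^6·0.5305^2 = -1.253051
  k=2: (−1)^2·1440.0000/(96)·0.8477^4·0.5305^4 = +0.613342
d^4_{2,2}(1.1183) = +0.266663 -1.253051 +0.613342 = -0.373045

d=-0.3730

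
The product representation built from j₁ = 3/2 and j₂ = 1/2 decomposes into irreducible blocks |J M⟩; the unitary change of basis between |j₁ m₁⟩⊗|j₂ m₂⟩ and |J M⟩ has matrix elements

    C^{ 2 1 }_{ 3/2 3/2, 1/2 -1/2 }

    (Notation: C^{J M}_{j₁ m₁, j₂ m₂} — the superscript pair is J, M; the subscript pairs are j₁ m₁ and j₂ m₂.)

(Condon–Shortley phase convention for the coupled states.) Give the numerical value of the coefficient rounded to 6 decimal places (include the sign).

+0.500000  (= +√(1/4))

j₁+j₂−J=0  J+j₁−j₂=3  J−j₁+j₂=1  j₁+j₂+J+1=5
(j₁±m₁, j₂±m₂, J±M) = (3,0,0,1,3,1)
P² = 9
sum k=0..0:
  [0] +1/6 = 1/6
S = 1/6
C² = P²·S² = 1/4 ; C = +0.500000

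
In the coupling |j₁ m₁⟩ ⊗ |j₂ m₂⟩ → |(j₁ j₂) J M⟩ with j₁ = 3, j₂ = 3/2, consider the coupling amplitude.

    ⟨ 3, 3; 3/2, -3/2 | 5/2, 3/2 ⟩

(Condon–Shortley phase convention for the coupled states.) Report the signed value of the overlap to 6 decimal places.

√[6·2!4!1!/8! · 6!0!0!3!4!1!] = √(5184/7)
  +(−1)^0/∏(0,2,0,0,4,1)! = 1/48  (running 1/48)
⟨..|..⟩ = √(5184/7)·(1/48) = +0.566947

+0.566947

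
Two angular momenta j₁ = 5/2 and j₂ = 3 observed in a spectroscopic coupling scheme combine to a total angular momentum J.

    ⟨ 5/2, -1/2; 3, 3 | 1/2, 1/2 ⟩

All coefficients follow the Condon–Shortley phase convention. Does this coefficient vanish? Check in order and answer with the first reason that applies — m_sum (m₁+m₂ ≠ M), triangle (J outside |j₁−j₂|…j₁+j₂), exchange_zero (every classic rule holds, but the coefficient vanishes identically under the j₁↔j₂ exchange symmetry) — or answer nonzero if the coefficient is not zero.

m-sum: m₁+m₂ = -1/2+3 = 5/2, M = 1/2  ✗ ⇒ coefficient is 0

m_sum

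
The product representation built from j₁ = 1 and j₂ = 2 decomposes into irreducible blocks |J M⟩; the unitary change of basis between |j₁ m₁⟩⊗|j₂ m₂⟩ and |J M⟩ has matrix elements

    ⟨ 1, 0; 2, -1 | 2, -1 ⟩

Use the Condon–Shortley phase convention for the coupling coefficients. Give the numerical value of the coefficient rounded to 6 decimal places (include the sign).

√[5·1!1!3!/6! · 1!1!1!3!1!3!] = √(3/2)
  +(−1)^0/∏(0,1,1,1,0,2)! = 1/2  (running 1/2)
  +(−1)^1/∏(1,0,0,0,1,3)! = -1/6  (running 1/3)
⟨..|..⟩ = √(3/2)·(1/3) = +0.408248

+0.408248  (= +√(1/6))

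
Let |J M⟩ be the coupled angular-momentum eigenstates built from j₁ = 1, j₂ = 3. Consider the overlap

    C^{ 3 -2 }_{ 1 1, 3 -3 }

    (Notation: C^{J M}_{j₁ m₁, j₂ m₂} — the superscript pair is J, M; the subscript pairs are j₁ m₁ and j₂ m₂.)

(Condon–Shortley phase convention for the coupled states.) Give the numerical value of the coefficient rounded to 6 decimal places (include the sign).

+0.500000

j₁+j₂−J=1  J+j₁−j₂=1  J−j₁+j₂=5  j₁+j₂+J+1=8
(j₁±m₁, j₂±m₂, J±M) = (2,0,0,6,1,5)
P² = 3600
sum k=0..0:
  [0] +1/120 = 1/120
S = 1/120
C² = P²·S² = 1/4 ; C = +0.500000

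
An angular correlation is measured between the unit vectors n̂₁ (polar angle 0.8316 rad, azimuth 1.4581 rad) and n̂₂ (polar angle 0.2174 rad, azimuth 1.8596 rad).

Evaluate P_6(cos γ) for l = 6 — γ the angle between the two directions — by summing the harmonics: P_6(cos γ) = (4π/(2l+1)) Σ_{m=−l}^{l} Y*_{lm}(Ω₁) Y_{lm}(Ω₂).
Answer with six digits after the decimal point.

-0.397920

Addition theorem: P_6(cos γ) = (4π/13) Σ_m Y*_{lm}(Ω₁) Y_{lm}(Ω₂), m = −6…6:
  m=-6: Y*=-0.061377+0.049246i  Y=+0.000008+0.000048i  product -0.000003-0.000003i
  m=-5: Y*=+0.132733+0.210083i  Y=-0.000757-0.000096i  product -0.000080-0.000172i
  m=-4: Y*=+0.382422-0.185101i  Y=+0.002958-0.006703i  product -0.000110-0.003111i
  m=-3: Y*=-0.117052-0.332925i  Y=+0.036420+0.030950i  product +0.006041-0.015748i
  m=-2: Y*=+0.064461-0.014780i  Y=-0.175666+0.114491i  product -0.009631+0.009977i
  m=-1: Y*=-0.041938-0.370557i  Y=-0.158073-0.532034i  product -0.190520+0.080887i
  m=+0: Y*=-0.040375-0.000000i  Y=+0.570790+0.000000i  product -0.023046-0.000000i
  m=+1: Y*=+0.041938-0.370557i  Y=+0.158073-0.532034i  product -0.190520-0.080887i
  m=+2: Y*=+0.064461+0.014780i  Y=-0.175666-0.114491i  product -0.009631-0.009977i
  m=+3: Y*=+0.117052-0.332925i  Y=-0.036420+0.030950i  product +0.006041+0.015748i
  m=+4: Y*=+0.382422+0.185101i  Y=+0.002958+0.006703i  product -0.000110+0.003111i
  m=+5: Y*=-0.132733+0.210083i  Y=+0.000757-0.000096i  product -0.000080+0.000172i
  m=+6: Y*=-0.061377-0.049246i  Y=+0.000008-0.000048i  product -0.000003+0.000003i
Accumulated sum -0.411651+0.000000i; after 4π/(2l+1) scaling, -0.397920+0.000000i ⇒ P_6 = -0.397920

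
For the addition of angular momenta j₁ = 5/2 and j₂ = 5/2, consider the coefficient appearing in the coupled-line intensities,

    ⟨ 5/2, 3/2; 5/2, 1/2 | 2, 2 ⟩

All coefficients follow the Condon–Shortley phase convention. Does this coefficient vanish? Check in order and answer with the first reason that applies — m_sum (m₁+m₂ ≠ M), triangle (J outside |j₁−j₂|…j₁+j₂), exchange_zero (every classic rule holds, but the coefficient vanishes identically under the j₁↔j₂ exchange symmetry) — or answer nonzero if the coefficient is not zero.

m-sum: m₁+m₂ = 3/2+1/2 = 2, M = 2  ✓
triangle: |j₁−j₂| = 0 ≤ J = 2 ≤ j₁+j₂ = 5  ✓
exchange: j₁≠j₂ or m₁≠m₂ — the exchange symmetry imposes no constraint here
value check: CG = −√(9/28) = -0.566947 ≠ 0

nonzero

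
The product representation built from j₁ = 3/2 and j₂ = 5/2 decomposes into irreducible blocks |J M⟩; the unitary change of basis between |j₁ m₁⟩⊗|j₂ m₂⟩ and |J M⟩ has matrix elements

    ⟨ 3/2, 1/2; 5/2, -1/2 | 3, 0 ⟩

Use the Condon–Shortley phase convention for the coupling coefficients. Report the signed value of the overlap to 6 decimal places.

√[7·1!2!4!/8! · 2!1!2!3!3!3!] = √(36/5)
  +(−1)^0/∏(0,1,1,2,1,2)! = 1/4  (running 1/4)
  +(−1)^1/∏(1,0,0,1,2,3)! = -1/12  (running 1/6)
⟨..|..⟩ = √(36/5)·(1/6) = +0.447214

+0.447214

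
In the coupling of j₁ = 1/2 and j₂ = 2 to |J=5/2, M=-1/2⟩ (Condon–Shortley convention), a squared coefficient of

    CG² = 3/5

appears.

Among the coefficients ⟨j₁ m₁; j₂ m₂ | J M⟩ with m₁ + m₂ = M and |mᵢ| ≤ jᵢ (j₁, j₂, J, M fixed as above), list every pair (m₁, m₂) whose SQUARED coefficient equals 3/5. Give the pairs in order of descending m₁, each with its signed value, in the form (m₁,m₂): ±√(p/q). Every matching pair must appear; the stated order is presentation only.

(-1/2,0): +√(3/5)

Admissible pairs with m₁+m₂ = M = -1/2: (-1/2,0), (1/2,-1)
  (m₁,m₂)=(1/2,-1): CG² = 2/5, CG = +√(2/5)
  (m₁,m₂)=(-1/2,0): CG² = 3/5, CG = +√(3/5)   ← matches the target
Pairs with CG² = 3/5: (-1/2,0): +√(3/5)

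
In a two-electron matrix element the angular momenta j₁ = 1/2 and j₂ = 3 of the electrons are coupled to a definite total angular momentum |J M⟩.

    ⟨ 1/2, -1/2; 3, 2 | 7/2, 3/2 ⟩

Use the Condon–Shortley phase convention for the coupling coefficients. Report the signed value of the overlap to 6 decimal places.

+0.534522

√[8·0!1!6!/8! · 0!1!5!1!5!2!] = √(28800/7)
  +(−1)^0/∏(0,0,1,5,0,1)! = 1/120  (running 1/120)
⟨..|..⟩ = √(28800/7)·(1/120) = +0.534522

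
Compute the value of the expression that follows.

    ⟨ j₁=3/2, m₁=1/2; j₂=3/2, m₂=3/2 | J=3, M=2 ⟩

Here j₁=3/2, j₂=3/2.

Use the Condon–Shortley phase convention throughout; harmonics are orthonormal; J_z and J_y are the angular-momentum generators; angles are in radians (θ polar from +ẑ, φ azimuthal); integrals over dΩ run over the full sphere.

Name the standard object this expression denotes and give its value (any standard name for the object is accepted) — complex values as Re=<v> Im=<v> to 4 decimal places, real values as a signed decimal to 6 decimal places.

This is a Clebsch–Gordan (vector-coupling) coefficient.
√[7·0!3!3!/7! · 2!1!3!0!5!1!] = √(72)
  +(−1)^0/∏(0,0,1,3,2,0)! = 1/12  (running 1/12)
⟨..|..⟩ = √(72)·(1/12) = +0.707107

Clebsch–Gordan coefficient, +√(1/2) ≈ +0.707107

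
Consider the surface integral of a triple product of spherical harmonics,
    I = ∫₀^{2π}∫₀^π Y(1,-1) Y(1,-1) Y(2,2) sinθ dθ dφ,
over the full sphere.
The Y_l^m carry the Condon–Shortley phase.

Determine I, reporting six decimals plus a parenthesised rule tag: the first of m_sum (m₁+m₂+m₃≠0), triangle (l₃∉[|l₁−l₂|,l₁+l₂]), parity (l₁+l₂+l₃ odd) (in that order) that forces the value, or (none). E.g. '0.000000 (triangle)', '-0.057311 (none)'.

0.309019 (none)

Checks pass: Σm=0; 4 even; l₃=2∈[0,2].
(2·1+1)(2·1+1)(2·2+1) = 45
Δ: 0! 2! 2! / 5! → 1/30
sum: t=0:+1/1 = 1/1
3j²(1 1 2; 0 0 0) = Δ·Π!·Σ² = 2/15  (sign +1)
sum: t=0:+1/4 = 1/4
3j²(1 1 2; -1 -1 2) = Δ·Π!·Σ² = 1/5  (sign +1)
combine: 4πI² = 45·2/15·1/5 = 6/5
take √, sign +1: I = 0.30901936
No selection rule forces the value: the integral is nonzero (none).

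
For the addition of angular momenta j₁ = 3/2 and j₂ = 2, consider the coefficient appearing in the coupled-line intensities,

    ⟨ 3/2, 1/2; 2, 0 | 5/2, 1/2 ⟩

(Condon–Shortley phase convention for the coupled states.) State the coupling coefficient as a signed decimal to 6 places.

triangle: 1!×2!×3!/7! = 12/5040
(j±m)!: 2!×1!×2!×2!×3!×2! = 96
prefactor² = (2J+1)×Δ×N² = 48/35
  k=0: +1/(0!×1!×1!×2!×1!×1!) = 1/2
  k=1: −1/(1!×0!×0!×1!×2!×2!) = -1/4
Σ = 1/4  ⇒  CG² = 48/35×(1/4)² = 3/35
CG = +√(3/35) = +0.292770

+0.292770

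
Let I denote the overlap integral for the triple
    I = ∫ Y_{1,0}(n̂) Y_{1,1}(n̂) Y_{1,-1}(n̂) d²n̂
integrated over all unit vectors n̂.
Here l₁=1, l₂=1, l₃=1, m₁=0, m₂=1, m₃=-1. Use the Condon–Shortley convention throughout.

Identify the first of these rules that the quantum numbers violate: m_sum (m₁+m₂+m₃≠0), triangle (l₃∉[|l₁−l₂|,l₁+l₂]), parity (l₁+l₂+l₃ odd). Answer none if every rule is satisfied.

parity

m₁+m₂+m₃ = 0 + 1 − 1 = 0  ✓
triangle: |1−1|=0 ≤ l₃=1 ≤ 1+1=2  ✓
parity: l₁+l₂+l₃ = 3 is odd  ✗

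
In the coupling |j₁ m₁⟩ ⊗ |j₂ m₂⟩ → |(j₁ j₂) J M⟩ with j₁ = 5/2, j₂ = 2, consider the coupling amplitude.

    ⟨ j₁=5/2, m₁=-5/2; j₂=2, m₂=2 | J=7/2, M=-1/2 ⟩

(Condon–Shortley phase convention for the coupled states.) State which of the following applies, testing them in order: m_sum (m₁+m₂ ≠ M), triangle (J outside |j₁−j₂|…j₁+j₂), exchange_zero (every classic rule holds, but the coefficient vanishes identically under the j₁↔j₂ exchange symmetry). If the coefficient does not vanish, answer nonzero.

nonzero

m-sum: m₁+m₂ = -5/2+2 = -1/2, M = -1/2  ✓
triangle: |j₁−j₂| = 1/2 ≤ J = 7/2 ≤ j₁+j₂ = 9/2  ✓
exchange: j₁≠j₂ or m₁≠m₂ — the exchange symmetry imposes no constraint here
value check: CG = −√(4/63) = -0.251976 ≠ 0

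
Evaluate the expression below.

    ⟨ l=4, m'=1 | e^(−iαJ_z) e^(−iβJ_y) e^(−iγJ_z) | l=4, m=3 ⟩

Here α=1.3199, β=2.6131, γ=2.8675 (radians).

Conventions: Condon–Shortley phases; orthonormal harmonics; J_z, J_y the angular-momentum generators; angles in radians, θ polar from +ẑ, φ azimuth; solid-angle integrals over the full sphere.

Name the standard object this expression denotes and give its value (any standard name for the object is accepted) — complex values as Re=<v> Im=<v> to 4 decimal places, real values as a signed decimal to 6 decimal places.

This is a Wigner D-matrix element — the rotation-matrix element ⟨l m'| R(α,β,γ) |l m⟩ in the angular-momentum basis.
D^4_{1,3}(1.3199,2.6131,2.8675) = e^{-i·1·1.3199}·d^4_{1,3}(2.6131)·e^{-i·3·2.8675}. Compute d first:
c=cos(2.613100/2)=0.261182, s=sin(2.613100/2)=0.965290; N=√[120·6·5040·1]=1904.940944
Admissible k: 2..3 (factorial args all ≥0)
  k=2: (−1)^0·1904.9409/(240)·0.2612^6·0.9653^2 = +0.002348
  k=3: (−1)^1·1904.9409/(144)·0.2612^4·0.9653^4 = -0.053447
d^4_{1,3}(2.6131) = +0.002348 -0.053447 = -0.051099
Attach z-rotation phases: D = e^{-i(1)(1.3199)}·(-0.051099)·e^{-i(3)(2.8675)} = +0.044902-0.024391i

Wigner D-matrix element, Re=0.0449 Im=-0.0244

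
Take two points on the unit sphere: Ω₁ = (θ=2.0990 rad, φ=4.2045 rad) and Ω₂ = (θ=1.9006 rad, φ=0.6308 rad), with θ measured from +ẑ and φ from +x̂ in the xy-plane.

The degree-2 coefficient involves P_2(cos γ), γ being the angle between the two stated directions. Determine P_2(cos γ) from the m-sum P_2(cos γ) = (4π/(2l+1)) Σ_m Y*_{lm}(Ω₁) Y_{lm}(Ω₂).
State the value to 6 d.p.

Term-by-term m-sum for l=2 (normalisation 4π/5 = 2.513274):
  term(m=-2) = (0.064687, 0.075781)   from Y*(Ω₁)=(-0.151849, 0.244905), Y(Ω₂)=(0.105213, -0.329364)
  term(m=-1) = (-0.072286, -0.033337)   from Y*(Ω₁)=(0.163548, 0.293839), Y(Ω₂)=(-0.191158, 0.139610)
  term(m=+0) = (0.016225, 0.000000)   from Y*(Ω₁)=(-0.075065, -0.000000), Y(Ω₂)=(-0.216153, 0.000000)
  term(m=+1) = (-0.072286, 0.033337)   from Y*(Ω₁)=(-0.163548, 0.293839), Y(Ω₂)=(0.191158, 0.139610)
  term(m=+2) = (0.064687, -0.075781)   from Y*(Ω₁)=(-0.151849, -0.244905), Y(Ω₂)=(0.105213, 0.329364)
Σ over m = (0.001026, 0.000000); ×(4π/5) → (0.002578, 0.000000). Real part: 0.002578

0.002578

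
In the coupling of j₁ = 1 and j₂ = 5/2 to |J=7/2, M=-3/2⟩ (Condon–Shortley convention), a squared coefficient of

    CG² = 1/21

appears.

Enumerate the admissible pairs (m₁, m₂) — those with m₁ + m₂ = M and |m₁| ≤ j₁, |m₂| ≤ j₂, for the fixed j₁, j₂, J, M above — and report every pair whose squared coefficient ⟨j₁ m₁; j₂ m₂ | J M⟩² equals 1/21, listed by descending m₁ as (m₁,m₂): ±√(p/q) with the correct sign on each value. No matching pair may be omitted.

(1,-5/2): +√(1/21)

Admissible pairs with m₁+m₂ = M = -3/2: (-1,-1/2), (0,-3/2), (1,-5/2)
  (m₁,m₂)=(1,-5/2): CG² = 1/21, CG = +√(1/21)   ← matches the target
  (m₁,m₂)=(0,-3/2): CG² = 10/21, CG = +√(10/21)
  (m₁,m₂)=(-1,-1/2): CG² = 10/21, CG = +√(10/21)
Pairs with CG² = 1/21: (1,-5/2): +√(1/21)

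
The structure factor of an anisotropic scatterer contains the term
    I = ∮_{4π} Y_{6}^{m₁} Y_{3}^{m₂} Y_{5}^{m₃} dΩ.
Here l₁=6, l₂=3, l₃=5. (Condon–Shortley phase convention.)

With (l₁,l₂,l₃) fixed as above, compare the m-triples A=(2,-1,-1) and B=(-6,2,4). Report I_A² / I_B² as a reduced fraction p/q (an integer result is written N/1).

l's match ⇒ only the (l;m) 3-j factors differ between A and B.
A: triangle coeff Δ(6,3,5) = 1/675675; Σ_t [0,2]: t=0:+1/27648 t=1:−1/4320 t=2:+1/11520 = -1/9216; (3j)²=2/143 [(6 3 5; 2 -1 -1)], sign=-1
B: triangle coeff Δ(6,3,5) = 1/675675; Σ_t [4,4]: t=4:+1/967680 = 1/967680; (3j)²=3/91 [(6 3 5; -6 2 4)], sign=-1
I_A²/I_B² = (2/143)/(3/91) = 14/33

14/33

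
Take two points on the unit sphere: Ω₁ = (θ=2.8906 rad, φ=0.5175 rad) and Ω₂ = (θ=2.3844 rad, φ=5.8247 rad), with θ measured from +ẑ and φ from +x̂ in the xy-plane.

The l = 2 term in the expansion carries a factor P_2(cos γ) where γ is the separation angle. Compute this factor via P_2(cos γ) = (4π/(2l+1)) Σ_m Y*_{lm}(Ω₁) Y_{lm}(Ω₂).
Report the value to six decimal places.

Expand P_2 via completeness: Σ_{m} conj(Y_{2,m}) at Ω₁ times Y_{2,m} at Ω₂ —
  m=-2: (+0.012165+0.020488i) × (+0.110848+0.144662i) = -0.001615+0.004031i  (running Σ = -0.001615+0.004031i)
  m=-1: (-0.161525-0.091948i) × (-0.345830-0.170689i) = +0.040166+0.059369i  (running Σ = +0.038550+0.063400i)
  m=0: (+0.572418-0.000000i) × (+0.184369+0.000000i) = +0.105536+0.000000i  (running Σ = +0.144086+0.063400i)
  m=1: (+0.161525-0.091948i) × (+0.345830-0.170689i) = +0.040166-0.059369i  (running Σ = +0.184252+0.004031i)
  m=2: (+0.012165-0.020488i) × (+0.110848-0.144662i) = -0.001615-0.004031i  (running Σ = +0.182637-0.000000i)
Accumulated sum +0.182637-0.000000i; after 4π/(2l+1) scaling, +0.459016-0.000000i ⇒ P_2 = 0.459016

0.459016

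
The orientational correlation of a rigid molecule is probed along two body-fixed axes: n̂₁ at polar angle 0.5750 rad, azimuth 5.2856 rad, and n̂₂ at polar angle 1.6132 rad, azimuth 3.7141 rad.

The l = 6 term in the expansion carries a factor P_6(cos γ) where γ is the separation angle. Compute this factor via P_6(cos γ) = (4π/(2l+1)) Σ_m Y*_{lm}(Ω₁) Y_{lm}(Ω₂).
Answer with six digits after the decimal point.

-0.304048

Expand P_6 via completeness: Σ_{m} conj(Y_{6,m}) at Ω₁ times Y_{6,m} at Ω₂ —
  m=-6: (0.01195 + 0.00367j) × (-0.45994 + 0.13898j) = -0.00600 - 0.00003j  (running Σ = -0.00600 - 0.00003j)
  m=-5: (0.01818 + 0.06429j) × (-0.06789 - 0.01945j) = 0.00002 - 0.00472j  (running Σ = -0.00599 - 0.00474j)
  m=-4: (-0.13916 + 0.15801j) × (0.22958 + 0.26216j) = -0.07337 - 0.00021j  (running Σ = -0.07936 - 0.00495j)
  m=-3: (-0.41273 - 0.06189j) × (0.01200 + 0.08119j) = 0.00007 - 0.03425j  (running Σ = -0.07929 - 0.03920j)
  m=-2: (-0.18603 - 0.41172j) × (0.12995 - 0.28654j) = -0.14215 - 0.00020j  (running Σ = -0.22144 - 0.03940j)
  m=-1: (0.02441 - 0.03781j) × (0.07254 - 0.04675j) = 0.00000 - 0.00388j  (running Σ = -0.22143 - 0.04329j)
  m=0: (-0.41948 + 0.00000j) × (-0.30592 + 0.00000j) = 0.12833 + 0.00000j  (running Σ = -0.09311 - 0.04329j)
  m=1: (-0.02441 - 0.03781j) × (-0.07254 - 0.04675j) = 0.00000 + 0.00388j  (running Σ = -0.09310 - 0.03940j)
  m=2: (-0.18603 + 0.41172j) × (0.12995 + 0.28654j) = -0.14215 + 0.00020j  (running Σ = -0.23525 - 0.03920j)
  m=3: (0.41273 - 0.06189j) × (-0.01200 + 0.08119j) = 0.00007 + 0.03425j  (running Σ = -0.23518 - 0.00495j)
  m=4: (-0.13916 - 0.15801j) × (0.22958 - 0.26216j) = -0.07337 + 0.00021j  (running Σ = -0.30855 - 0.00474j)
  m=5: (-0.01818 + 0.06429j) × (0.06789 - 0.01945j) = 0.00002 + 0.00472j  (running Σ = -0.30854 - 0.00003j)
  m=6: (0.01195 - 0.00367j) × (-0.45994 - 0.13898j) = -0.00600 + 0.00003j  (running Σ = -0.31454 + 0.00000j)
Total Σ_m = -0.31454 + 0.00000j. Multiply by 0.966644: -0.30405 + 0.00000j. P_6(cos γ) = -0.304048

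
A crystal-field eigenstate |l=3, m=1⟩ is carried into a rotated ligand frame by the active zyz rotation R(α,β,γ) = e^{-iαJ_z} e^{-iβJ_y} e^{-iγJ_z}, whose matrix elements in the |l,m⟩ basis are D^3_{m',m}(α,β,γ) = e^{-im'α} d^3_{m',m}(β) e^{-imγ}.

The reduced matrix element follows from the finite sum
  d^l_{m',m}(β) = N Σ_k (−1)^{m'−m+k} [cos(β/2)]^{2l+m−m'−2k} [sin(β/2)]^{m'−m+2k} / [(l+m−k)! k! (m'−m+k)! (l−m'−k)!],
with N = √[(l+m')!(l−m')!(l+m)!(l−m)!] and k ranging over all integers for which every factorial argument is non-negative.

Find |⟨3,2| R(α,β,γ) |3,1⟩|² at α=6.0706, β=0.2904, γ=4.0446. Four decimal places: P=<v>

P=0.1726

D^3_{2,1}(6.0706,0.2904,4.0446) = e^{-i·2·6.0706}·d^3_{2,1}(0.2904)·e^{-i·1·4.0446}. Compute d first:
With c≡cos(β/2)=0.989477 and s≡sin(β/2)=0.144690, N=[120·1·24·2]^{1/2}=75.894664
The bounds max(0,m−m')=0 and min(l+m,l−m')=1 give 2 terms
  k=0: (−1)^1·75.8947/(24)·0.9895^5·0.1447^1 = -0.433978
  k=1: (−1)^2·75.8947/(12)·0.9895^3·0.1447^3 = +0.018559
d^3_{2,1}(0.2904) = -0.433978 +0.018559 = -0.415419
|D^3_{2,1}|² = |d^3_{2,1}(β)|² = (-0.415419)² = 0.172573 (the z-rotation phases have unit modulus)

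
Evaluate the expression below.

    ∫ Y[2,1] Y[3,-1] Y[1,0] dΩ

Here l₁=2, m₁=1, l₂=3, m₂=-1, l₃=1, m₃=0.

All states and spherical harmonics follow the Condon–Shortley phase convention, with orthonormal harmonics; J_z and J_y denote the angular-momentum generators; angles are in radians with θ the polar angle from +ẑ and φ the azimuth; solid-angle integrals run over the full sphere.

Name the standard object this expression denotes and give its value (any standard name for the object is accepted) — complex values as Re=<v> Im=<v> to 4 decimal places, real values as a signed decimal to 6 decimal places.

This is a Gaunt coefficient — the integral of a triple product of spherical harmonics over the sphere.
Rules hold: Σm=0, L=6 even, 1≤1≤5.
N = 5·7·3 = 105
Δ = 4!·0!·2!/7! = 1/105
Racah Σ t=2..2: t=2:+1/4 = 1/4
⇒ 3j(2 3 1; 0 0 0)² = 3/35, sgn -1
Racah Σ t=1..1: t=1:−1/6 = -1/6
⇒ 3j(2 3 1; 1 -1 0)² = 8/105, sgn +1
4πI² = N·(3j₀)²·(3jₘ)² = 24/35
I = -1·√(0.685714/4π) = -0.23359668

Gaunt coefficient, -0.233597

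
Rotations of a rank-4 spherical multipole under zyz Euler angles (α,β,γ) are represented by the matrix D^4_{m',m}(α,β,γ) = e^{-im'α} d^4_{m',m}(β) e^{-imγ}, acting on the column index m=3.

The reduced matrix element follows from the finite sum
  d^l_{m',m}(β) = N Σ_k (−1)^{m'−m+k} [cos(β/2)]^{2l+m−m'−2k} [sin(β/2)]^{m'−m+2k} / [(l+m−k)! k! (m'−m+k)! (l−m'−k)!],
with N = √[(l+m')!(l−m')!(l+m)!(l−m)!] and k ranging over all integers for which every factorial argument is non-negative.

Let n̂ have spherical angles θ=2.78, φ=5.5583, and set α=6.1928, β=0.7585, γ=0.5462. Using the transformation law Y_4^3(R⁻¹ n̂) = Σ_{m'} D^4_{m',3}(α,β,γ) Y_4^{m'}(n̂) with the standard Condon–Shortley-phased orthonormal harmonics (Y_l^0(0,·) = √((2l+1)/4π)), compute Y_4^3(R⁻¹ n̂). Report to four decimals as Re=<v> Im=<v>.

Re=-0.2893 Im=-0.2847

Need the full column D^4_{m',3} for m'=−4..4 at α=6.1928, β=0.7585, γ=0.5462.
cos(β/2)=0.928943, sin(β/2)=0.370224
d^4_{-4,3}: single k=7 term ⇒ +0.002505;  D = -0.001043-0.002278i
d^4_{-3,3}: k∈[6..7] ⇒ +0.015555 -0.000353 = +0.015202;  D = -0.005055-0.014337i
d^4_{-2,3}: k∈[5..6] ⇒ +0.062586 -0.003314 = +0.059272;  D = -0.014582-0.057450i
d^4_{-1,3}: k∈[4..5] ⇒ +0.185068 -0.017637 = +0.167431;  D = -0.026375-0.165340i
d^4_{0,3}: k∈[3..4] ⇒ +0.415338 -0.065971 = +0.349367;  D = -0.023670-0.348564i
d^4_{1,3}: k∈[2..3] ⇒ +0.699089 -0.185068 = +0.514020;  D = +0.011606-0.513889i
d^4_{2,3}: k∈[1..2] ⇒ +0.826895 -0.394024 = +0.432871;  D = +0.048796-0.430112i
d^4_{3,3}: k∈[0..1] ⇒ +0.554512 -0.616538 = -0.062026;  D = -0.012526+0.060748i
d^4_{4,3}: single k=0 term ⇒ -0.625074;  D = -0.180979+0.598301i
Y_4^{m'}(θ=2.78,φ=5.5583) and Σ D·Y over m':
  (-0.0010-0.0023i)·(-0.0067+0.0017i)  (-0.0051-0.0143i)·(+0.0294-0.0427i)  (-0.0146-0.0575i)·(+0.0259+0.2129i)  (-0.0264-0.1653i)·(-0.3661-0.3242i)  (-0.0237-0.3486i)·(+0.3747+0.0000i)  (+0.0116-0.5139i)·(+0.3661-0.3242i)  (+0.0488-0.4301i)·(+0.0259-0.2129i)  (-0.0125+0.0607i)·(-0.0294-0.0427i)  (-0.1810+0.5983i)·(-0.0067-0.0017i)
Y_4^3(R⁻¹ n̂) = -0.289251-0.284711i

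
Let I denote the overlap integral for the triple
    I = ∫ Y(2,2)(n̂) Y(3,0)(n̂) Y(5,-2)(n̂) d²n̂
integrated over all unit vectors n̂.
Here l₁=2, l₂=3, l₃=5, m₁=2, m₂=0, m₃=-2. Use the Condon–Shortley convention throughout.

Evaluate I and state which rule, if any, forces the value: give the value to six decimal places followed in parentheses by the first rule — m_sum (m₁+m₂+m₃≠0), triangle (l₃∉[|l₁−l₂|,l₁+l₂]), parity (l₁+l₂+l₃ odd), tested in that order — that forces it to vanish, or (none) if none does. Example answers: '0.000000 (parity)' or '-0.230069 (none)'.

m-sum 0 ✓  L=10 even ✓  1≤5≤5 ✓
Π(2lᵢ+1) = 5×7×11 = 385
triangle coeff Δ(2,3,5) = 1/2310
Σ_t [0,0]: t=0:+1/144 = 1/144
(3j)²=10/231 [(2 3 5; 0 0 0)], sign=-1
Σ_t [0,0]: t=0:+1/864 = 1/864
(3j)²=1/66 [(2 3 5; 2 0 -2)], sign=-1
⇒ 4πI² = 25/99
I = (+1)√(25/99/(4π)) = 0.14175797
No selection rule forces the value: the integral is nonzero (none).

0.141758 (none)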